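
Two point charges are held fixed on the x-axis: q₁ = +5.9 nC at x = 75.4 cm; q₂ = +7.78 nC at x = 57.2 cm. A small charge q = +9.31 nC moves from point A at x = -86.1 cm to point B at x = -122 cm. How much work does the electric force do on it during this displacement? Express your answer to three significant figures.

1.47×10⁻⁷ J

The work done by the electric force is W_field = −ΔU = −q(V_B − V_A) = q(V_A − V_B).
At A: distances to the source charges are 1.61 m, 1.43 m; V_A = Σ kqᵢ/rᵢ = 81.7 V.
At B: distances to the source charges are 1.97 m, 1.79 m; V_B = Σ kqᵢ/rᵢ = 65.9 V.
ΔV = V_B − V_A = -15.8 V.
W_field = −qΔV = −(9.31×10⁻⁹ C)(-15.8 V) = 1.47×10⁻⁷ J.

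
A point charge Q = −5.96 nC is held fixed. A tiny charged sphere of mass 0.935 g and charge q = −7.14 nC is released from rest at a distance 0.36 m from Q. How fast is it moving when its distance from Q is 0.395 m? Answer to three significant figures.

0.0142 m/s

Only the electrostatic force acts, so mechanical energy is conserved: ½mv² = U₁ − U₂ = kQq(1/r₁ − 1/r₂).
U₁ − U₂ = (8.99×10⁹ N·m²/C²)(-5.96×10⁻⁹ C)(-7.14×10⁻⁹ C)(1/0.360 − 1/0.395) = 9.42×10⁻⁸ J.
v = √(2·9.42×10⁻⁸/9.35×10⁻⁴) = 0.0142 m/s.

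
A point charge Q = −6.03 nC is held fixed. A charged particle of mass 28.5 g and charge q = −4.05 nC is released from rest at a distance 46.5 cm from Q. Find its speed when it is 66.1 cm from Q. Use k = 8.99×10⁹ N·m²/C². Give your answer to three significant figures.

Only the electrostatic force acts, so mechanical energy is conserved: ½mv² = U₁ − U₂ = kQq(1/r₁ − 1/r₂).
U₁ − U₂ = (8.99×10⁹ N·m²/C²)(-6.03×10⁻⁹ C)(-4.05×10⁻⁹ C)(1/0.465 − 1/0.661) = 1.40×10⁻⁷ J.
v = √(2·1.40×10⁻⁷/0.0285) = 3.13×10⁻³ m/s.

3.13×10⁻³ m/s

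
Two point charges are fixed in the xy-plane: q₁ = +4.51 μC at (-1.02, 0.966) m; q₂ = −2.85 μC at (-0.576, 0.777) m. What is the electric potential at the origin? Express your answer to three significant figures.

The total potential is the scalar sum of each charge's contribution, V = Σ kqᵢ/rᵢ.
Distances from the field point to each charge: r₁ = 1.40 m, r₂ = 0.967 m.
V = k[(4.51×10⁻⁶)/(1.40) + (-2.85×10⁻⁶)/(0.967)] = 2370 V.

2370 V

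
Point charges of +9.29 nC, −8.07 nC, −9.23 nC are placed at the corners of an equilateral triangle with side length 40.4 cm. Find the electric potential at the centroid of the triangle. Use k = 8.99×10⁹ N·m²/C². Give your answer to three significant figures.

-309 V

Electric potential is a scalar, so the contributions from each charge add algebraically: V = Σ kqᵢ/rᵢ.
The distance from each vertex to the centroid is a/√3 = 0.233 m.
V = k[(9.29×10⁻⁹)/(0.233) + (-8.07×10⁻⁹)/(0.233) + (-9.23×10⁻⁹)/(0.233)] = -309 V.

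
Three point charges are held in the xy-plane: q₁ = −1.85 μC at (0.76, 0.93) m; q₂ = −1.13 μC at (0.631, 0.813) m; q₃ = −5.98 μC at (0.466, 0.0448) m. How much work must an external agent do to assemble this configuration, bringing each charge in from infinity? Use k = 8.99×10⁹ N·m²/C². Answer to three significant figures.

0.292 J

The assembly work is the sum of pairwise potential energies, U = Σ_{i<j} kqᵢqⱼ/rᵢⱼ.
Pair separations: r₁₂ = 0.174 m, r₁₃ = 0.933 m, r₂₃ = 0.786 m.
U = (0.108) + (0.107) + (0.0773) = 0.292 J.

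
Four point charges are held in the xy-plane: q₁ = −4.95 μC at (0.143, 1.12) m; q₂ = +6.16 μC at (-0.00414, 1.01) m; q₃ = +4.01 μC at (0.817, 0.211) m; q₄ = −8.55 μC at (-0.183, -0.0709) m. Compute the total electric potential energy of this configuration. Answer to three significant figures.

The assembly work is the sum of pairwise potential energies, U = Σ_{i<j} kqᵢqⱼ/rᵢⱼ.
Pair separations: r₁₂ = 0.184 m, r₁₃ = 1.13 m, r₁₄ = 1.23 m, r₂₃ = 1.15 m, r₂₄ = 1.10 m, r₃₄ = 1.04 m.
Summing all 6 pair terms gives U = -1.88 J.

-1.88 J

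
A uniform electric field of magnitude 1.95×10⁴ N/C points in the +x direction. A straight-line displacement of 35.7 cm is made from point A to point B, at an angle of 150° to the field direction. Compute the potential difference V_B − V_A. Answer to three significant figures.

6030 V

Only the component of displacement along E changes the potential: ΔV = −E·d·cosθ.
ΔV = −(1.95×10⁴ V/m)(0.357 m)cos150° = 6030 V.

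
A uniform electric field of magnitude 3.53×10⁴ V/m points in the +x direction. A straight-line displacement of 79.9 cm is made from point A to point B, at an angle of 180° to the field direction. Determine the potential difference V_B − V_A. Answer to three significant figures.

Only the component of displacement along E changes the potential: ΔV = −E·d·cosθ.
ΔV = −(3.53×10⁴ V/m)(0.799 m)cos180° = 2.82×10⁴ V.

2.82×10⁴ V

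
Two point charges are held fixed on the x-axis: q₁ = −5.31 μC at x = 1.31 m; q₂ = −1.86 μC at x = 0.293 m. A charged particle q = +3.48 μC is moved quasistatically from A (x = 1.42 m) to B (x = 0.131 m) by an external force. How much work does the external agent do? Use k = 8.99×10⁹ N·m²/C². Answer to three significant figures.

For quasistatic motion the external work equals the change in potential energy: W_ext = qΔV = q(V_B − V_A).
At A: distances to the source charges are 0.110 m, 1.13 m; V_A = Σ kqᵢ/rᵢ = -4.49×10⁵ V.
At B: distances to the source charges are 1.18 m, 0.162 m; V_B = Σ kqᵢ/rᵢ = -1.44×10⁵ V.
ΔV = V_B − V_A = 3.05×10⁵ V.
W_ext = qΔV = (3.48×10⁻⁶ C)(3.05×10⁵ V) = 1.06 J.

1.06 J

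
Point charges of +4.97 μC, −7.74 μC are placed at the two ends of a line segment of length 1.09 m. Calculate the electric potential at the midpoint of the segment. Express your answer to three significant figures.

-4.57×10⁴ V

Electric potential is a scalar, so the contributions from each charge add algebraically: V = Σ kqᵢ/rᵢ.
Each charge is 0.545 m from the midpoint.
V = k[(4.97×10⁻⁶)/(0.545) + (-7.74×10⁻⁶)/(0.545)] = -4.57×10⁴ V.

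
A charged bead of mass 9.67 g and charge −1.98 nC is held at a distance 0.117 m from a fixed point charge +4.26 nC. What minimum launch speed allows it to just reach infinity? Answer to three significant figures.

0.0116 m/s

To just escape, total mechanical energy must reach zero at infinity: ½mv²_min + U = 0, so ½mv²_min = −U = |kQq|/r.
|U| = |kQq|/r = (8.99×10⁹ N·m²/C²)(4.26×10⁻⁹)(1.98×10⁻⁹)/(0.117) = 6.48×10⁻⁷ J.
v_min = √(2|U|/m) = √(2·6.48×10⁻⁷/9.67×10⁻³) = 0.0116 m/s.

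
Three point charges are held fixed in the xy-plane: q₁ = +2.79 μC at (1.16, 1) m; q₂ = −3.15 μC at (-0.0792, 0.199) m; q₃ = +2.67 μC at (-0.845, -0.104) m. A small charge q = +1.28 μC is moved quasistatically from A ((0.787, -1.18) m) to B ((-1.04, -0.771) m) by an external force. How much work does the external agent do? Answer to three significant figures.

For quasistatic motion the external work equals the change in potential energy: W_ext = qΔV = q(V_B − V_A).
At A: distances to the source charges are 2.21 m, 1.63 m, 1.95 m; V_A = Σ kqᵢ/rᵢ = 6230 V.
At B: distances to the source charges are 2.82 m, 1.37 m, 0.695 m; V_B = Σ kqᵢ/rᵢ = 2.27×10⁴ V.
ΔV = V_B − V_A = 1.64×10⁴ V.
W_ext = qΔV = (1.28×10⁻⁶ C)(1.64×10⁴ V) = 0.0211 J.

0.0211 J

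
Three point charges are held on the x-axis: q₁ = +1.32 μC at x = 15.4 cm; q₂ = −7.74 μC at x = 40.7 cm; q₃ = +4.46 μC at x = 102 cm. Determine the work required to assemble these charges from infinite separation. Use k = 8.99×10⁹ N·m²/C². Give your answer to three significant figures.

The work to assemble the configuration equals its total potential energy, U = Σ kqᵢqⱼ/rᵢⱼ over all pairs.
Pair separations: r₁₂ = 0.253 m, r₁₃ = 0.866 m, r₂₃ = 0.613 m.
U = (-0.363) + (0.0611) + (-0.506) = -0.808 J.

-0.808 J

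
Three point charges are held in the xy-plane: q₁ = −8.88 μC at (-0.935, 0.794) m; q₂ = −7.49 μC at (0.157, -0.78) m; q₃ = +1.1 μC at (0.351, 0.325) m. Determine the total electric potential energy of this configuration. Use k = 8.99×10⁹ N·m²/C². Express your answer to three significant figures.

0.182 J

The work to assemble the configuration equals its total potential energy, U = Σ kqᵢqⱼ/rᵢⱼ over all pairs.
Pair separations: r₁₂ = 1.92 m, r₁₃ = 1.37 m, r₂₃ = 1.12 m.
U = (0.312) + (-0.0642) + (-0.0660) = 0.182 J.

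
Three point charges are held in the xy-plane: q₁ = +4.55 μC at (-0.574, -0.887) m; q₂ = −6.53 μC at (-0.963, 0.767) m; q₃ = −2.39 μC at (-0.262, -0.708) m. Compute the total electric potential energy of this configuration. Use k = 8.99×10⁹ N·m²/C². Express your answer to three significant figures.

The work to assemble the configuration equals its total potential energy, U = Σ kqᵢqⱼ/rᵢⱼ over all pairs.
Pair separations: r₁₂ = 1.70 m, r₁₃ = 0.360 m, r₂₃ = 1.63 m.
U = (-0.157) + (-0.272) + (0.0859) = -0.343 J.

-0.343 J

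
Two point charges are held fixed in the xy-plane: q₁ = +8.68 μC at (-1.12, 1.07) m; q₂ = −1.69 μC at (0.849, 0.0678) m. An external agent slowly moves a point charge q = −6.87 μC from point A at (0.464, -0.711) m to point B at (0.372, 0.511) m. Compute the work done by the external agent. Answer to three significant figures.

For quasistatic motion the external work equals the change in potential energy: W_ext = qΔV = q(V_B − V_A).
At A: distances to the source charges are 2.38 m, 0.869 m; V_A = Σ kqᵢ/rᵢ = 1.53×10⁴ V.
At B: distances to the source charges are 1.59 m, 0.651 m; V_B = Σ kqᵢ/rᵢ = 2.56×10⁴ V.
ΔV = V_B − V_A = 1.04×10⁴ V.
W_ext = qΔV = (-6.87×10⁻⁶ C)(1.04×10⁴ V) = -0.0714 J.

-0.0714 J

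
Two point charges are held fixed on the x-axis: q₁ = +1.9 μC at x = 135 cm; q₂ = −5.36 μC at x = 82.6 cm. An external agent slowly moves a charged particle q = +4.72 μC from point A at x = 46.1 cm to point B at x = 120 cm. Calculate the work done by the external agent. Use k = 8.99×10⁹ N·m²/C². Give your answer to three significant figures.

For quasistatic motion the external work equals the change in potential energy: W_ext = qΔV = q(V_B − V_A).
At A: distances to the source charges are 0.889 m, 0.365 m; V_A = Σ kqᵢ/rᵢ = -1.13×10⁵ V.
At B: distances to the source charges are 0.150 m, 0.374 m; V_B = Σ kqᵢ/rᵢ = -1.50×10⁴ V.
ΔV = V_B − V_A = 9.78×10⁴ V.
W_ext = qΔV = (4.72×10⁻⁶ C)(9.78×10⁴ V) = 0.462 J.

0.462 J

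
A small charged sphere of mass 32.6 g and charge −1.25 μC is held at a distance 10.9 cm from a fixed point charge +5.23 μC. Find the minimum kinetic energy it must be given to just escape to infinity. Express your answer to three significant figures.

To just escape, total mechanical energy must reach zero at infinity: ½mv²_min + U = 0, so ½mv²_min = −U = |kQq|/r.
|U| = |kQq|/r = (8.99×10⁹ N·m²/C²)(5.23×10⁻⁶)(1.25×10⁻⁶)/(0.109) = 0.539 J.

0.539 J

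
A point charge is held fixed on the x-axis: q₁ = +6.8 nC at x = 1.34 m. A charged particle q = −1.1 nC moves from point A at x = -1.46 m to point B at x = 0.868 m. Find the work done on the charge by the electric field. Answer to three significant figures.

1.18×10⁻⁷ J

The work done by the electric force is W_field = −ΔU = −q(V_B − V_A) = q(V_A − V_B).
At A: distance to the source charge is 2.80 m; V_A = kq₁/r = 21.8 V.
At B: distance to the source charge is 0.472 m; V_B = kq₁/r = 130 V.
ΔV = V_B − V_A = 108 V.
W_field = −qΔV = −(-1.10×10⁻⁹ C)(108 V) = 1.18×10⁻⁷ J.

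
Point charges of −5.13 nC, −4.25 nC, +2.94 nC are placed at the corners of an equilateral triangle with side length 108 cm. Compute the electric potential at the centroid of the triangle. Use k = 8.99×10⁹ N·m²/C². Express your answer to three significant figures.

Electric potential is a scalar, so the contributions from each charge add algebraically: V = Σ kqᵢ/rᵢ.
The distance from each vertex to the centroid is a/√3 = 0.624 m.
V = k[(-5.13×10⁻⁹)/(0.624) + (-4.25×10⁻⁹)/(0.624) + (2.94×10⁻⁹)/(0.624)] = -92.9 V.

-92.9 V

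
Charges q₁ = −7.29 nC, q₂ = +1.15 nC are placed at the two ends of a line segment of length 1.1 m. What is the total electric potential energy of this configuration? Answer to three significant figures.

-6.85×10⁻⁸ J

The assembly work is the sum of pairwise potential energies, U = Σ_{i<j} kqᵢqⱼ/rᵢⱼ.
The separation is r = 1.10 m.
U = (-6.85×10⁻⁸) = -6.85×10⁻⁸ J.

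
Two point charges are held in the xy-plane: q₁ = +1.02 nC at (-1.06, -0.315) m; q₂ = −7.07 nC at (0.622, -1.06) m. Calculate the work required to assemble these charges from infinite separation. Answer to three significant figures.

The work to assemble the configuration equals its total potential energy, U = Σ kqᵢqⱼ/rᵢⱼ over all pairs.
Pair separations: r₁₂ = 1.84 m.
U = (-3.52×10⁻⁸) = -3.52×10⁻⁸ J.

-3.52×10⁻⁸ J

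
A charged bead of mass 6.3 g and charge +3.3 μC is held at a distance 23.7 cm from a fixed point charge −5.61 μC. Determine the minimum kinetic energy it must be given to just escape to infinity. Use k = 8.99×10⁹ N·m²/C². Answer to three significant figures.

To just escape, total mechanical energy must reach zero at infinity: ½mv²_min + U = 0, so ½mv²_min = −U = |kQq|/r.
|U| = |kQq|/r = (8.99×10⁹ N·m²/C²)(5.61×10⁻⁶)(3.30×10⁻⁶)/(0.237) = 0.702 J.

0.702 J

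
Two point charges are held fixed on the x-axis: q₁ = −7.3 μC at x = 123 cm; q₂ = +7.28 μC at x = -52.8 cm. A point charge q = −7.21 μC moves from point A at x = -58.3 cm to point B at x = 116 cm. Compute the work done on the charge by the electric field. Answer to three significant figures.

The work done by the electric force is W_field = −ΔU = −q(V_B − V_A) = q(V_A − V_B).
At A: distances to the source charges are 1.81 m, 0.0550 m; V_A = Σ kqᵢ/rᵢ = 1.15×10⁶ V.
At B: distances to the source charges are 0.0700 m, 1.69 m; V_B = Σ kqᵢ/rᵢ = -8.99×10⁵ V.
ΔV = V_B − V_A = -2.05×10⁶ V.
W_field = −qΔV = −(-7.21×10⁻⁶ C)(-2.05×10⁶ V) = -14.8 J.

-14.8 J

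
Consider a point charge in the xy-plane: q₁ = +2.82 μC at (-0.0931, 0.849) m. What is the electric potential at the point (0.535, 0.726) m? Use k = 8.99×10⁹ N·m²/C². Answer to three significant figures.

3.96×10⁴ V

Electric potential is a scalar, so the contributions from each charge add algebraically: V = Σ kqᵢ/rᵢ.
Distances from the field point to each charge: r₁ = 0.640 m.
V = k[(2.82×10⁻⁶)/(0.640)] = 3.96×10⁴ V.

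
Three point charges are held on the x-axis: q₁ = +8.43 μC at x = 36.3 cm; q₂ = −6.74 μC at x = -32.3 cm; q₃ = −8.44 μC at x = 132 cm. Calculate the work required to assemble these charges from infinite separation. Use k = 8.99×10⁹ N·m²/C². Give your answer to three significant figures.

The work to assemble the configuration equals its total potential energy, U = Σ kqᵢqⱼ/rᵢⱼ over all pairs.
Pair separations: r₁₂ = 0.686 m, r₁₃ = 0.957 m, r₂₃ = 1.64 m.
U = (-0.745) + (-0.668) + (0.311) = -1.10 J.

-1.10 J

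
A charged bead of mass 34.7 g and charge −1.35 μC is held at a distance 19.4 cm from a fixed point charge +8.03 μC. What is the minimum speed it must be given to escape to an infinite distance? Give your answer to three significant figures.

To just escape, total mechanical energy must reach zero at infinity: ½mv²_min + U = 0, so ½mv²_min = −U = |kQq|/r.
|U| = |kQq|/r = (8.99×10⁹ N·m²/C²)(8.03×10⁻⁶)(1.35×10⁻⁶)/(0.194) = 0.502 J.
v_min = √(2|U|/m) = √(2·0.502/0.0347) = 5.38 m/s.

5.38 m/s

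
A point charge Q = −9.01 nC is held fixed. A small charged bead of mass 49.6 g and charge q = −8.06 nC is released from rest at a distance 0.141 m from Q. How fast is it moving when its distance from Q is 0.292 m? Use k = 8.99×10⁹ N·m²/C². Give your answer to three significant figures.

9.83×10⁻³ m/s

Only the electrostatic force acts, so mechanical energy is conserved: ½mv² = U₁ − U₂ = kQq(1/r₁ − 1/r₂).
U₁ − U₂ = (8.99×10⁹ N·m²/C²)(-9.01×10⁻⁹ C)(-8.06×10⁻⁹ C)(1/0.141 − 1/0.292) = 2.39×10⁻⁶ J.
v = √(2·2.39×10⁻⁶/0.0496) = 9.83×10⁻³ m/s.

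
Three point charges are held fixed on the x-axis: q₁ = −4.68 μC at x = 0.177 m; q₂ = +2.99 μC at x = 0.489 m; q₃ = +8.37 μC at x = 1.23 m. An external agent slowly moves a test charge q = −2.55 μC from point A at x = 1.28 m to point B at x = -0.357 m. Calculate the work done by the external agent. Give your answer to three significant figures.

For quasistatic motion the external work equals the change in potential energy: W_ext = qΔV = q(V_B − V_A).
At A: distances to the source charges are 1.10 m, 0.791 m, 0.0500 m; V_A = Σ kqᵢ/rᵢ = 1.50×10⁶ V.
At B: distances to the source charges are 0.534 m, 0.846 m, 1.59 m; V_B = Σ kqᵢ/rᵢ = 399 V.
ΔV = V_B − V_A = -1.50×10⁶ V.
W_ext = qΔV = (-2.55×10⁻⁶ C)(-1.50×10⁶ V) = 3.83 J.

3.83 J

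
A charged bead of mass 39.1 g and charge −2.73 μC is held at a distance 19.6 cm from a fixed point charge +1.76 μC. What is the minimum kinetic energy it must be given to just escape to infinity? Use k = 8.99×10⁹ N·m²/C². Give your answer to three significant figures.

0.220 J

To just escape, total mechanical energy must reach zero at infinity: ½mv²_min + U = 0, so ½mv²_min = −U = |kQq|/r.
|U| = |kQq|/r = (8.99×10⁹ N·m²/C²)(1.76×10⁻⁶)(2.73×10⁻⁶)/(0.196) = 0.220 J.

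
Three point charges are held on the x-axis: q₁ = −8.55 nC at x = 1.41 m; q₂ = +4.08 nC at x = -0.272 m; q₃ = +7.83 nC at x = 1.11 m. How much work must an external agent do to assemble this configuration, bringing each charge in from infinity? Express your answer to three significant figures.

The work to assemble the configuration equals its total potential energy, U = Σ kqᵢqⱼ/rᵢⱼ over all pairs.
Pair separations: r₁₂ = 1.68 m, r₁₃ = 0.300 m, r₂₃ = 1.38 m.
U = (-1.86×10⁻⁷) + (-2.01×10⁻⁶) + (2.08×10⁻⁷) = -1.98×10⁻⁶ J.

-1.98×10⁻⁶ J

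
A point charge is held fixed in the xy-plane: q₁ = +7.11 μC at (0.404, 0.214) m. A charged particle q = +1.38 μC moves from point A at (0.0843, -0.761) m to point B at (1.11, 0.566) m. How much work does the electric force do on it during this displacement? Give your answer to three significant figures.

-0.0258 J

The work done by the electric force is W_field = −ΔU = −q(V_B − V_A) = q(V_A − V_B).
At A: distance to the source charge is 1.03 m; V_A = kq₁/r = 6.23×10⁴ V.
At B: distance to the source charge is 0.789 m; V_B = kq₁/r = 8.10×10⁴ V.
ΔV = V_B − V_A = 1.87×10⁴ V.
W_field = −qΔV = −(1.38×10⁻⁶ C)(1.87×10⁴ V) = -0.0258 J.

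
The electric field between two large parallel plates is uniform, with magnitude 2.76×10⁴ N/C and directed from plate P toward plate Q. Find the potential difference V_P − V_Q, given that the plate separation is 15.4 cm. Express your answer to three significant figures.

In a uniform field, potential decreases in the direction of E: ΔV = −E·d for a displacement d parallel to E.
Going from Q to P is a displacement of 15.4 cm opposite to the field, so V_P − V_Q = +Ed = 4250 V.

4250 V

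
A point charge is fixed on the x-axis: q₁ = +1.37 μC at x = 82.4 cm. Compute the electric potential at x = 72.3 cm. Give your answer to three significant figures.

The total potential is the scalar sum of each charge's contribution, V = Σ kqᵢ/rᵢ.
V = k[(1.37×10⁻⁶)/(0.101)] = 1.22×10⁵ V.

1.22×10⁵ V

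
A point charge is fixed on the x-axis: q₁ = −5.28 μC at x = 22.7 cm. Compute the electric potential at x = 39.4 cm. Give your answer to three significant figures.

-2.84×10⁵ V

Electric potential is a scalar, so the contributions from each charge add algebraically: V = Σ kqᵢ/rᵢ.
V = k[(-5.28×10⁻⁶)/(0.167)] = -2.84×10⁵ V.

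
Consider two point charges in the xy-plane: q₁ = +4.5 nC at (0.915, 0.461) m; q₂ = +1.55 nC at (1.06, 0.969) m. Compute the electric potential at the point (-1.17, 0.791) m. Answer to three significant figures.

25.4 V

The total potential is the scalar sum of each charge's contribution, V = Σ kqᵢ/rᵢ.
Distances from the field point to each charge: r₁ = 2.11 m, r₂ = 2.24 m.
V = k[(4.50×10⁻⁹)/(2.11) + (1.55×10⁻⁹)/(2.24)] = 25.4 V.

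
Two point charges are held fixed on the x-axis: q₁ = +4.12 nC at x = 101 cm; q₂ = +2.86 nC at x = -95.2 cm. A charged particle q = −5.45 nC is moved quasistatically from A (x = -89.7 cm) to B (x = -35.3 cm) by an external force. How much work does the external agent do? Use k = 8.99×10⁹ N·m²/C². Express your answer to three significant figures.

2.27×10⁻⁶ J

For quasistatic motion the external work equals the change in potential energy: W_ext = qΔV = q(V_B − V_A).
At A: distances to the source charges are 1.91 m, 0.0550 m; V_A = Σ kqᵢ/rᵢ = 487 V.
At B: distances to the source charges are 1.36 m, 0.599 m; V_B = Σ kqᵢ/rᵢ = 70.1 V.
ΔV = V_B − V_A = -417 V.
W_ext = qΔV = (-5.45×10⁻⁹ C)(-417 V) = 2.27×10⁻⁶ J.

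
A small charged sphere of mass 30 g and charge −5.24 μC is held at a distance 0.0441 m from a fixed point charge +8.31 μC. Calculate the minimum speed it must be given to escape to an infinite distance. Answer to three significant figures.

To just escape, total mechanical energy must reach zero at infinity: ½mv²_min + U = 0, so ½mv²_min = −U = |kQq|/r.
|U| = |kQq|/r = (8.99×10⁹ N·m²/C²)(8.31×10⁻⁶)(5.24×10⁻⁶)/(0.0441) = 8.88 J.
v_min = √(2|U|/m) = √(2·8.88/0.0300) = 24.3 m/s.

24.3 m/s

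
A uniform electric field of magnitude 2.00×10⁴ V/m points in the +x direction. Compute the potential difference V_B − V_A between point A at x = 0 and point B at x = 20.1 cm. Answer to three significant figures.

-4020 V

In a uniform field, potential decreases in the direction of E: V_B − V_A = −E·Δx.
V_B − V_A = −(2.00×10⁴ V/m)(0.201 m) = -4020 V.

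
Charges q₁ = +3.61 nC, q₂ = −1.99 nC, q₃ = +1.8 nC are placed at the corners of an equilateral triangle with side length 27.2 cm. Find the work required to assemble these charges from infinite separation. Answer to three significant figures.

-1.41×10⁻⁷ J

The work to assemble the configuration equals its total potential energy, U = Σ kqᵢqⱼ/rᵢⱼ over all pairs.
All three pair separations equal the side length, 0.272 m.
U = (-2.37×10⁻⁷) + (2.15×10⁻⁷) + (-1.18×10⁻⁷) = -1.41×10⁻⁷ J.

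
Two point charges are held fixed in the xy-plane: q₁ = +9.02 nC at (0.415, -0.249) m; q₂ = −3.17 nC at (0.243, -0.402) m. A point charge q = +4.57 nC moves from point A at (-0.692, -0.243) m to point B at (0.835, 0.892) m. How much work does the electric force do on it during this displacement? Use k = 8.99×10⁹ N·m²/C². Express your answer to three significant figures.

The work done by the electric force is W_field = −ΔU = −q(V_B − V_A) = q(V_A − V_B).
At A: distances to the source charges are 1.11 m, 0.948 m; V_A = Σ kqᵢ/rᵢ = 43.2 V.
At B: distances to the source charges are 1.22 m, 1.42 m; V_B = Σ kqᵢ/rᵢ = 46.7 V.
ΔV = V_B − V_A = 3.46 V.
W_field = −qΔV = −(4.57×10⁻⁹ C)(3.46 V) = -1.58×10⁻⁸ J.

-1.58×10⁻⁸ J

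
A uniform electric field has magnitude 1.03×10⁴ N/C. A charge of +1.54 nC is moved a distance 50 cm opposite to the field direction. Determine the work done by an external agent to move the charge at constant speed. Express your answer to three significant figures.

The potential change for a displacement 50 cm opposite to the field direction is ΔV = +Ed = 5150 V.
W_ext = qΔV = 7.93×10⁻⁶ J.

7.93×10⁻⁶ J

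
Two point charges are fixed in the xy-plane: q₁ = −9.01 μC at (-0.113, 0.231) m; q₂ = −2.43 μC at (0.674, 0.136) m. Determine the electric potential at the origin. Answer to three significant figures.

-3.47×10⁵ V

Electric potential is a scalar, so the contributions from each charge add algebraically: V = Σ kqᵢ/rᵢ.
Distances from the field point to each charge: r₁ = 0.257 m, r₂ = 0.688 m.
V = k[(-9.01×10⁻⁶)/(0.257) + (-2.43×10⁻⁶)/(0.688)] = -3.47×10⁵ V.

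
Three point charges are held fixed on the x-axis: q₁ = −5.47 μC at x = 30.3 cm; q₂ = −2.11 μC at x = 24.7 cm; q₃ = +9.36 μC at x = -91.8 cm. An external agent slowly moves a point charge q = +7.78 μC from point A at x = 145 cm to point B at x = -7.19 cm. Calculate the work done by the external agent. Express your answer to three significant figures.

For quasistatic motion the external work equals the change in potential energy: W_ext = qΔV = q(V_B − V_A).
At A: distances to the source charges are 1.15 m, 1.20 m, 2.37 m; V_A = Σ kqᵢ/rᵢ = -2.31×10⁴ V.
At B: distances to the source charges are 0.375 m, 0.319 m, 0.846 m; V_B = Σ kqᵢ/rᵢ = -9.12×10⁴ V.
ΔV = V_B − V_A = -6.81×10⁴ V.
W_ext = qΔV = (7.78×10⁻⁶ C)(-6.81×10⁴ V) = -0.530 J.

-0.530 J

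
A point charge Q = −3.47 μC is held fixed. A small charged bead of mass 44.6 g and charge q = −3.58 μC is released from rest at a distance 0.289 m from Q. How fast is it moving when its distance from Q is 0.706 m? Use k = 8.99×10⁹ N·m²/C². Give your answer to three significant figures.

Only the electrostatic force acts, so mechanical energy is conserved: ½mv² = U₁ − U₂ = kQq(1/r₁ − 1/r₂).
U₁ − U₂ = (8.99×10⁹ N·m²/C²)(-3.47×10⁻⁶ C)(-3.58×10⁻⁶ C)(1/0.289 − 1/0.706) = 0.228 J.
v = √(2·0.228/0.0446) = 3.20 m/s.

3.20 m/s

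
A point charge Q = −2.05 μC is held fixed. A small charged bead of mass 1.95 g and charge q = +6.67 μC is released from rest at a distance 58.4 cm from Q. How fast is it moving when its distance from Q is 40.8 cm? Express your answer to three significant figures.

Only the electrostatic force acts, so mechanical energy is conserved: ½mv² = U₁ − U₂ = kQq(1/r₁ − 1/r₂).
U₁ − U₂ = (8.99×10⁹ N·m²/C²)(-2.05×10⁻⁶ C)(6.67×10⁻⁶ C)(1/0.584 − 1/0.408) = 0.0908 J.
v = √(2·0.0908/1.95×10⁻³) = 9.65 m/s.

9.65 m/s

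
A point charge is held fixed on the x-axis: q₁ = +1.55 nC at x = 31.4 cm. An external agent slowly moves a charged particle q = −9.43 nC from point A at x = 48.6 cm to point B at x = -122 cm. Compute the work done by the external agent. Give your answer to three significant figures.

For quasistatic motion the external work equals the change in potential energy: W_ext = qΔV = q(V_B − V_A).
At A: distance to the source charge is 0.172 m; V_A = kq₁/r = 81.0 V.
At B: distance to the source charge is 1.53 m; V_B = kq₁/r = 9.08 V.
ΔV = V_B − V_A = -71.9 V.
W_ext = qΔV = (-9.43×10⁻⁹ C)(-71.9 V) = 6.78×10⁻⁷ J.

6.78×10⁻⁷ J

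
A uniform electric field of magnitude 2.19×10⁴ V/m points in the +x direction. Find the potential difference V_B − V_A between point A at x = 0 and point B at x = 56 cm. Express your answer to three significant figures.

In a uniform field, potential decreases in the direction of E: V_B − V_A = −E·Δx.
V_B − V_A = −(2.19×10⁴ V/m)(0.560 m) = -1.23×10⁴ V.

-1.23×10⁴ V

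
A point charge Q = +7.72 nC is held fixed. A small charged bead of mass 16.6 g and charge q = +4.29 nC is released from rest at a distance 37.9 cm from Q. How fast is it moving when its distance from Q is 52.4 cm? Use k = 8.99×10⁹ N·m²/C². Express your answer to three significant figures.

Only the electrostatic force acts, so mechanical energy is conserved: ½mv² = U₁ − U₂ = kQq(1/r₁ − 1/r₂).
U₁ − U₂ = (8.99×10⁹ N·m²/C²)(7.72×10⁻⁹ C)(4.29×10⁻⁹ C)(1/0.379 − 1/0.524) = 2.17×10⁻⁷ J.
v = √(2·2.17×10⁻⁷/0.0166) = 5.12×10⁻³ m/s.

5.12×10⁻³ m/s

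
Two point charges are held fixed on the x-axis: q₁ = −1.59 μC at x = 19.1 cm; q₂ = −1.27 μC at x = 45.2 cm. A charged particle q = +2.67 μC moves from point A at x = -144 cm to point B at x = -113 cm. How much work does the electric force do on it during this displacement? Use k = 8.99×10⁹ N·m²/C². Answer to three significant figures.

The work done by the electric force is W_field = −ΔU = −q(V_B − V_A) = q(V_A − V_B).
At A: distances to the source charges are 1.63 m, 1.89 m; V_A = Σ kqᵢ/rᵢ = -1.48×10⁴ V.
At B: distances to the source charges are 1.32 m, 1.58 m; V_B = Σ kqᵢ/rᵢ = -1.80×10⁴ V.
ΔV = V_B − V_A = -3240 V.
W_field = −qΔV = −(2.67×10⁻⁶ C)(-3240 V) = 8.65×10⁻³ J.

8.65×10⁻³ J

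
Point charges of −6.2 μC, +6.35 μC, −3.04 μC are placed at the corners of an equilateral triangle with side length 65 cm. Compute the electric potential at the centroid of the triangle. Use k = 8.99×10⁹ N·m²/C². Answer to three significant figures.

-6.92×10⁴ V

The total potential is the scalar sum of each charge's contribution, V = Σ kqᵢ/rᵢ.
The distance from each vertex to the centroid is a/√3 = 0.375 m.
V = k[(-6.20×10⁻⁶)/(0.375) + (6.35×10⁻⁶)/(0.375) + (-3.04×10⁻⁶)/(0.375)] = -6.92×10⁴ V.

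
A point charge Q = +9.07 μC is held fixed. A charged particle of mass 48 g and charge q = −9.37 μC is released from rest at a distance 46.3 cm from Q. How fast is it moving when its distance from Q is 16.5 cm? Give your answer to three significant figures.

Only the electrostatic force acts, so mechanical energy is conserved: ½mv² = U₁ − U₂ = kQq(1/r₁ − 1/r₂).
U₁ − U₂ = (8.99×10⁹ N·m²/C²)(9.07×10⁻⁶ C)(-9.37×10⁻⁶ C)(1/0.463 − 1/0.165) = 2.98 J.
v = √(2·2.98/0.0480) = 11.1 m/s.

11.1 m/s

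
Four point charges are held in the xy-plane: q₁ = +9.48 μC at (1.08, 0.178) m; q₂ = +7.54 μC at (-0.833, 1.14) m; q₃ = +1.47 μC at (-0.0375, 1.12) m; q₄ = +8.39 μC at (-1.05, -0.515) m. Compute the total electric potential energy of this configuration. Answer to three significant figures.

The work to assemble the configuration equals its total potential energy, U = Σ kqᵢqⱼ/rᵢⱼ over all pairs.
Pair separations: r₁₂ = 2.14 m, r₁₃ = 1.46 m, r₁₄ = 2.24 m, r₂₃ = 0.796 m, r₂₄ = 1.67 m, r₃₄ = 1.92 m.
Summing all 6 pair terms gives U = 1.23 J.

1.23 J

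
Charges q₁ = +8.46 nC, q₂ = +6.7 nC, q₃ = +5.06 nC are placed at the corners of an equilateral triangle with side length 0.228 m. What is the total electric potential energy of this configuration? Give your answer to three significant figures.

The work to assemble the configuration equals its total potential energy, U = Σ kqᵢqⱼ/rᵢⱼ over all pairs.
All three pair separations equal the side length, 0.228 m.
U = (2.23×10⁻⁶) + (1.69×10⁻⁶) + (1.34×10⁻⁶) = 5.26×10⁻⁶ J.

5.26×10⁻⁶ J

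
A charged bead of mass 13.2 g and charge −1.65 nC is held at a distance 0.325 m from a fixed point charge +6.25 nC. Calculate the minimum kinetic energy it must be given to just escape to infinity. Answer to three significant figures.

To just escape, total mechanical energy must reach zero at infinity: ½mv²_min + U = 0, so ½mv²_min = −U = |kQq|/r.
|U| = |kQq|/r = (8.99×10⁹ N·m²/C²)(6.25×10⁻⁹)(1.65×10⁻⁹)/(0.325) = 2.85×10⁻⁷ J.

2.85×10⁻⁷ J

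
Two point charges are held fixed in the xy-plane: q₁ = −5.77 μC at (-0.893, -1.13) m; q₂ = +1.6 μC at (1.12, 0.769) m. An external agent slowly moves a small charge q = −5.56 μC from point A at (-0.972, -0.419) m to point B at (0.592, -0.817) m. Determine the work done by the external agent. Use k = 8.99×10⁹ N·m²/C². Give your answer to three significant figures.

-0.228 J

For quasistatic motion the external work equals the change in potential energy: W_ext = qΔV = q(V_B − V_A).
At A: distances to the source charges are 0.715 m, 2.41 m; V_A = Σ kqᵢ/rᵢ = -6.65×10⁴ V.
At B: distances to the source charges are 1.52 m, 1.67 m; V_B = Σ kqᵢ/rᵢ = -2.56×10⁴ V.
ΔV = V_B − V_A = 4.10×10⁴ V.
W_ext = qΔV = (-5.56×10⁻⁶ C)(4.10×10⁴ V) = -0.228 J.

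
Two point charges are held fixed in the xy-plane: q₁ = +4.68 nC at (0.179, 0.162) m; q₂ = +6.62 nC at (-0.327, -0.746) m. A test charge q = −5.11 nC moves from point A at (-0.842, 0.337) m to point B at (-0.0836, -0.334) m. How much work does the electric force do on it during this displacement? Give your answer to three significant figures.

5.57×10⁻⁷ J

The work done by the electric force is W_field = −ΔU = −q(V_B − V_A) = q(V_A − V_B).
At A: distances to the source charges are 1.04 m, 1.20 m; V_A = Σ kqᵢ/rᵢ = 90.2 V.
At B: distances to the source charges are 0.561 m, 0.479 m; V_B = Σ kqᵢ/rᵢ = 199 V.
ΔV = V_B − V_A = 109 V.
W_field = −qΔV = −(-5.11×10⁻⁹ C)(109 V) = 5.57×10⁻⁷ J.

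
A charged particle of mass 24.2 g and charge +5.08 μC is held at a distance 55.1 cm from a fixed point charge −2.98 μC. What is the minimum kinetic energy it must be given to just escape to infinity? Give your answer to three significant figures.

0.247 J

To just escape, total mechanical energy must reach zero at infinity: ½mv²_min + U = 0, so ½mv²_min = −U = |kQq|/r.
|U| = |kQq|/r = (8.99×10⁹ N·m²/C²)(2.98×10⁻⁶)(5.08×10⁻⁶)/(0.551) = 0.247 J.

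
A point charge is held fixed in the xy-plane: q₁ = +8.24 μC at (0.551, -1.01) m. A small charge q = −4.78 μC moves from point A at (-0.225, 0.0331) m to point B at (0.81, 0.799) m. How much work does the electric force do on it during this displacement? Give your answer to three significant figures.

-0.0786 J

The work done by the electric force is W_field = −ΔU = −q(V_B − V_A) = q(V_A − V_B).
At A: distance to the source charge is 1.30 m; V_A = kq₁/r = 5.70×10⁴ V.
At B: distance to the source charge is 1.83 m; V_B = kq₁/r = 4.05×10⁴ V.
ΔV = V_B − V_A = -1.64×10⁴ V.
W_field = −qΔV = −(-4.78×10⁻⁶ C)(-1.64×10⁴ V) = -0.0786 J.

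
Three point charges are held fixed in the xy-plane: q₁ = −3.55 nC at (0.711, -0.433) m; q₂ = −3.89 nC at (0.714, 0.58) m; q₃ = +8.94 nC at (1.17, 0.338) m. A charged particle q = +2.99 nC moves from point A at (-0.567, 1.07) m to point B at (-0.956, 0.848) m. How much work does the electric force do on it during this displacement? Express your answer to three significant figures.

1.78×10⁻¹⁰ J

The work done by the electric force is W_field = −ΔU = −q(V_B − V_A) = q(V_A − V_B).
At A: distances to the source charges are 1.97 m, 1.37 m, 1.88 m; V_A = Σ kqᵢ/rᵢ = 0.964 V.
At B: distances to the source charges are 2.10 m, 1.69 m, 2.19 m; V_B = Σ kqᵢ/rᵢ = 0.904 V.
ΔV = V_B − V_A = -0.0596 V.
W_field = −qΔV = −(2.99×10⁻⁹ C)(-0.0596 V) = 1.78×10⁻¹⁰ J.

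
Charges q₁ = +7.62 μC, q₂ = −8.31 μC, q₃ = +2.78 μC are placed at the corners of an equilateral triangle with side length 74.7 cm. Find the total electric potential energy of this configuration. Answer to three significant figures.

-0.785 J

The assembly work is the sum of pairwise potential energies, U = Σ_{i<j} kqᵢqⱼ/rᵢⱼ.
All three pair separations equal the side length, 0.747 m.
U = (-0.762) + (0.255) + (-0.278) = -0.785 J.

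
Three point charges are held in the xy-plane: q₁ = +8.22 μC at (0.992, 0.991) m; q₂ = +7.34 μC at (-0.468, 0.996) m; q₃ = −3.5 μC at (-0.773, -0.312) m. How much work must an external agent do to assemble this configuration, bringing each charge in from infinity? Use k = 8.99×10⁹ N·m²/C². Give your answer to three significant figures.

The work to assemble the configuration equals its total potential energy, U = Σ kqᵢqⱼ/rᵢⱼ over all pairs.
Pair separations: r₁₂ = 1.46 m, r₁₃ = 2.19 m, r₂₃ = 1.34 m.
U = (0.372) + (-0.118) + (-0.172) = 0.0817 J.

0.0817 J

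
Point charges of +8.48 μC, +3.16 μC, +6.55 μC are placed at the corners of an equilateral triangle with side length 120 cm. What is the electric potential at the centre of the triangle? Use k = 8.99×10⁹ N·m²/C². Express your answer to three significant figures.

2.36×10⁵ V

Electric potential is a scalar, so the contributions from each charge add algebraically: V = Σ kqᵢ/rᵢ.
The distance from each vertex to the centroid is a/√3 = 0.693 m.
V = k[(8.48×10⁻⁶)/(0.693) + (3.16×10⁻⁶)/(0.693) + (6.55×10⁻⁶)/(0.693)] = 2.36×10⁵ V.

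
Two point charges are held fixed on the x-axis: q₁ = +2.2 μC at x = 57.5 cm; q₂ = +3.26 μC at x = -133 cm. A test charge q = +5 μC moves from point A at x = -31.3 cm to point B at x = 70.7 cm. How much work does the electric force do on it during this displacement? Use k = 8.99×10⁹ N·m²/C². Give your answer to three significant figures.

-0.566 J

The work done by the electric force is W_field = −ΔU = −q(V_B − V_A) = q(V_A − V_B).
At A: distances to the source charges are 0.888 m, 1.02 m; V_A = Σ kqᵢ/rᵢ = 5.11×10⁴ V.
At B: distances to the source charges are 0.132 m, 2.04 m; V_B = Σ kqᵢ/rᵢ = 1.64×10⁵ V.
ΔV = V_B − V_A = 1.13×10⁵ V.
W_field = −qΔV = −(5.00×10⁻⁶ C)(1.13×10⁵ V) = -0.566 J.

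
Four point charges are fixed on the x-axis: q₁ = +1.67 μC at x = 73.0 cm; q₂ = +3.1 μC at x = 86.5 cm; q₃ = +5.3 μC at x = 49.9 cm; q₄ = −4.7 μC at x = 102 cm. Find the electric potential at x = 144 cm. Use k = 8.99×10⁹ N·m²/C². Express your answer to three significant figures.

The total potential is the scalar sum of each charge's contribution, V = Σ kqᵢ/rᵢ.
Distances from the field point to each charge: r₁ = 0.710 m, r₂ = 0.575 m, r₃ = 0.941 m, r₄ = 0.420 m.
V = k[(1.67×10⁻⁶)/(0.710) + (3.10×10⁻⁶)/(0.575) + (5.30×10⁻⁶)/(0.941) + (-4.70×10⁻⁶)/(0.420)] = 1.96×10⁴ V.

1.96×10⁴ V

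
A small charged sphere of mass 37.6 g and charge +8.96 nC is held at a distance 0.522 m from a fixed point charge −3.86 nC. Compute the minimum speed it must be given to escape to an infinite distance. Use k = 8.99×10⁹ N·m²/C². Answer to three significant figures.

To just escape, total mechanical energy must reach zero at infinity: ½mv²_min + U = 0, so ½mv²_min = −U = |kQq|/r.
|U| = |kQq|/r = (8.99×10⁹ N·m²/C²)(3.86×10⁻⁹)(8.96×10⁻⁹)/(0.522) = 5.96×10⁻⁷ J.
v_min = √(2|U|/m) = √(2·5.96×10⁻⁷/0.0376) = 5.63×10⁻³ m/s.

5.63×10⁻³ m/s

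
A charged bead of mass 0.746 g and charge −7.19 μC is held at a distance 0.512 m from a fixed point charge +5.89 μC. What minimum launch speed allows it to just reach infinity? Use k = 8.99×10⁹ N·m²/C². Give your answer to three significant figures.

44.6 m/s

To just escape, total mechanical energy must reach zero at infinity: ½mv²_min + U = 0, so ½mv²_min = −U = |kQq|/r.
|U| = |kQq|/r = (8.99×10⁹ N·m²/C²)(5.89×10⁻⁶)(7.19×10⁻⁶)/(0.512) = 0.744 J.
v_min = √(2|U|/m) = √(2·0.744/7.46×10⁻⁴) = 44.6 m/s.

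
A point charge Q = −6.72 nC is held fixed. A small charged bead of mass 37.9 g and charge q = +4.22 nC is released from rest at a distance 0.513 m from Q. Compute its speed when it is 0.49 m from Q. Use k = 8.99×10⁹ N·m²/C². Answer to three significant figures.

1.11×10⁻³ m/s

Only the electrostatic force acts, so mechanical energy is conserved: ½mv² = U₁ − U₂ = kQq(1/r₁ − 1/r₂).
U₁ − U₂ = (8.99×10⁹ N·m²/C²)(-6.72×10⁻⁹ C)(4.22×10⁻⁹ C)(1/0.513 − 1/0.490) = 2.33×10⁻⁸ J.
v = √(2·2.33×10⁻⁸/0.0379) = 1.11×10⁻³ m/s.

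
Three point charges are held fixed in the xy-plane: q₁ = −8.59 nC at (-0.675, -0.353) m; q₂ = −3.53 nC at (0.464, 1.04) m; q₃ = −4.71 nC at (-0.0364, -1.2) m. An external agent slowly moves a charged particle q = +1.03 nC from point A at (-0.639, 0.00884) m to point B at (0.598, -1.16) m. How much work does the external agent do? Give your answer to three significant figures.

For quasistatic motion the external work equals the change in potential energy: W_ext = qΔV = q(V_B − V_A).
At A: distances to the source charges are 0.364 m, 1.51 m, 1.35 m; V_A = Σ kqᵢ/rᵢ = -265 V.
At B: distances to the source charges are 1.51 m, 2.20 m, 0.636 m; V_B = Σ kqᵢ/rᵢ = -132 V.
ΔV = V_B − V_A = 132 V.
W_ext = qΔV = (1.03×10⁻⁹ C)(132 V) = 1.36×10⁻⁷ J.

1.36×10⁻⁷ J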